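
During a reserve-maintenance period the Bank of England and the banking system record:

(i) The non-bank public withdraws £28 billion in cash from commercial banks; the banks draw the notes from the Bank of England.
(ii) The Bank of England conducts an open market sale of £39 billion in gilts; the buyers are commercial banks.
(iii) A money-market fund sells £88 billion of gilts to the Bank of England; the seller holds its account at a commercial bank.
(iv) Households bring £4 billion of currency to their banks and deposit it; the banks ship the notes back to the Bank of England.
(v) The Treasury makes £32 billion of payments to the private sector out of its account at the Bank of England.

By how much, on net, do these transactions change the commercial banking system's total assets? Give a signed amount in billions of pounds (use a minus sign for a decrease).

Bank of England balance sheet:
  Assets:      Securities +£49B
  Liabilities: Bank reserves +£57B, Currency in circulation +£24B, Government deposits −£32B
Commercial banking system:
  Assets:      Reserves at CB +£57B, Securities +£39B
  Liabilities: Checkable deposits +£96B
Change in total bank assets = +£96 billion.

+£96 billion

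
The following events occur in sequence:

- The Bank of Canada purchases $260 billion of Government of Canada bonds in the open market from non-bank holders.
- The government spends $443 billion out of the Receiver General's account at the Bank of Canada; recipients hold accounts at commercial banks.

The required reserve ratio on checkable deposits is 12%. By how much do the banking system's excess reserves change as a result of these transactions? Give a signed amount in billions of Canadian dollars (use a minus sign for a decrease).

Asset purchase (from non-banks) $260 billion: reserves +$260B, deposits +$260B.
Government spending $443 billion: reserves +$443B, deposits +$443B.
Totals: Δreserves = +$703B, Δdeposits = +$703B.
Δrequired reserves = 12% × +$703B = +$84.36B.
Δexcess reserves = Δreserves − Δrequired = +$703B − (+$84.36B) = +$618.64 billion.

+$618.64 billion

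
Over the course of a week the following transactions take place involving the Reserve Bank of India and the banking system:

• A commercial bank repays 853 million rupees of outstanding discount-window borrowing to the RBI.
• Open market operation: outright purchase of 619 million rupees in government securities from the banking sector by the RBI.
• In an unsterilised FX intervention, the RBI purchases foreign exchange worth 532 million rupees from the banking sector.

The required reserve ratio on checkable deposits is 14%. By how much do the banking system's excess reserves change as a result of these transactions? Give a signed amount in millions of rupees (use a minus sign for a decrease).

Discount-window repayment 853 million rupees: reserves −853M, deposits 0.
OMO purchase (from banks) 619 million rupees: reserves +619M, deposits 0.
FX purchase 532 million rupees: reserves +532M, deposits 0.
Totals: Δreserves = +298M, Δdeposits = 0.
Δrequired reserves = 14% × 0 = 0.
Δexcess reserves = Δreserves − Δrequired = +298M − (0) = +298 million.

+298 million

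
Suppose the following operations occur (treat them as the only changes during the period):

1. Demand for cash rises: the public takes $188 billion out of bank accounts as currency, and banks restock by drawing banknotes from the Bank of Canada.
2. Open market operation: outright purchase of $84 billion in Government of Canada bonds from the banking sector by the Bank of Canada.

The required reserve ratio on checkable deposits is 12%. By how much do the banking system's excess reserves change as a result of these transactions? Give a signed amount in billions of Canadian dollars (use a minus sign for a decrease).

-$81.44 billion

Currency withdrawal $188 billion: reserves −$188B, deposits −$188B.
OMO purchase (from banks) $84 billion: reserves +$84B, deposits 0.
Totals: Δreserves = −$104B, Δdeposits = −$188B.
Δrequired reserves = 12% × −$188B = −$22.56B.
Δexcess reserves = Δreserves − Δrequired = −$104B − (−$22.56B) = -$81.44 billion.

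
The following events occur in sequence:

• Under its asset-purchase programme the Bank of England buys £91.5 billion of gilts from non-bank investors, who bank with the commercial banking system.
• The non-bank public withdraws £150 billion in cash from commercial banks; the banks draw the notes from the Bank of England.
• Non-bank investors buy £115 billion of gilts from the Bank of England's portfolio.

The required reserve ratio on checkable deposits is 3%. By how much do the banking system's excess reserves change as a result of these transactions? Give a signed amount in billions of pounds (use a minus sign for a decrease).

-£168.295 billion

Asset purchase (from non-banks) £91.5 billion: reserves +£91.5B, deposits +£91.5B.
Currency withdrawal £150 billion: reserves −£150B, deposits −£150B.
Asset sale (to non-banks) £115 billion: reserves −£115B, deposits −£115B.
Totals: Δreserves = −£173.5B, Δdeposits = −£173.5B.
Δrequired reserves = 3% × −£173.5B = −£5.205B.
Δexcess reserves = Δreserves − Δrequired = −£173.5B − (−£5.205B) = -£168.295 billion.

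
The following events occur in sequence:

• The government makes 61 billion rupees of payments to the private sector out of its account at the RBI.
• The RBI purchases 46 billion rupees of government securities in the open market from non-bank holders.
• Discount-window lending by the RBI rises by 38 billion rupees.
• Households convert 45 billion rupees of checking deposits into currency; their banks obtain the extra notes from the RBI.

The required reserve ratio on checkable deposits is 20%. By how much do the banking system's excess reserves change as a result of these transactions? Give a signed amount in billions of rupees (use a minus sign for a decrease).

Government spending 61 billion rupees: reserves +61B, deposits +61B.
Asset purchase (from non-banks) 46 billion rupees: reserves +46B, deposits +46B.
Discount-window loan 38 billion rupees: reserves +38B, deposits 0.
Currency withdrawal 45 billion rupees: reserves −45B, deposits −45B.
Totals: Δreserves = +100B, Δdeposits = +62B.
Δrequired reserves = 20% × +62B = +12.4B.
Δexcess reserves = Δreserves − Δrequired = +100B − (+12.4B) = +87.6 billion.

+87.6 billion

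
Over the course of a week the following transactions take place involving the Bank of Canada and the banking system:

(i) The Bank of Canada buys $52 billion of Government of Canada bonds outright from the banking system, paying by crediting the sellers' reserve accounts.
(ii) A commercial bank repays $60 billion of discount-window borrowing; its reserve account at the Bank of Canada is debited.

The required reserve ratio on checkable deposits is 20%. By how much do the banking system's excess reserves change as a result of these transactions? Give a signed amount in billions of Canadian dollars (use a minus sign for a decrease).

OMO purchase (from banks) $52 billion: reserves +$52B, deposits 0.
Discount-window repayment $60 billion: reserves −$60B, deposits 0.
Totals: Δreserves = −$8B, Δdeposits = 0.
Δrequired reserves = 20% × 0 = 0.
Δexcess reserves = Δreserves − Δrequired = −$8B − (0) = -$8 billion.

-$8 billion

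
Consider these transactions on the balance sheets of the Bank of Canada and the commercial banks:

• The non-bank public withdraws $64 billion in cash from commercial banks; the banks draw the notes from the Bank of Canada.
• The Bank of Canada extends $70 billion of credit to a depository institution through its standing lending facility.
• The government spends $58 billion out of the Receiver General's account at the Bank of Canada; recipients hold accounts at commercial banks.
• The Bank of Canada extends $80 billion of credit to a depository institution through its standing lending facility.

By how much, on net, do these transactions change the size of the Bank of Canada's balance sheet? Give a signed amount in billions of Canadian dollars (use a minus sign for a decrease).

Currency withdrawal $64 billion: only the composition of liabilities changes → 0.
Discount-window loan $70 billion: a Bank of Canada asset is acquired → +$70B.
Government spending $58 billion: only the composition of liabilities changes → 0.
Discount-window loan $80 billion: a Bank of Canada asset is acquired → +$80B.
Net: 0 + 70 + 0 + 80 = +$150 billion.

+$150 billion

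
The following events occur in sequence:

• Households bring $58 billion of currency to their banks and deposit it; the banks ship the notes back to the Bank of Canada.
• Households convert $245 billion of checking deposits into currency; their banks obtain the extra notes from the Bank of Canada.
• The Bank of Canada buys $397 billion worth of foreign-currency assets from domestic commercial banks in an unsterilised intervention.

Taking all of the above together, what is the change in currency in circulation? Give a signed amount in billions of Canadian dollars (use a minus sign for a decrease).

+$187 billion

Bank of Canada balance sheet:
  Assets:      Foreign assets +$397B
  Liabilities: Bank reserves +$210B, Currency in circulation +$187B
So the change in currency in circulation is +$187 billion.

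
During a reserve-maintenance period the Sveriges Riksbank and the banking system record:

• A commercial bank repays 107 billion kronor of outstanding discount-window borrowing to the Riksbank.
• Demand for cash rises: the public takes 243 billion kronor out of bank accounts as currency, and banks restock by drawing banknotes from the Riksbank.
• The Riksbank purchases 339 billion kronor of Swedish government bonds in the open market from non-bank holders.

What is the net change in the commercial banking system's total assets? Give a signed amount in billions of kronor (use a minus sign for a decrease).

Discount-window repayment 107 billion kronor: bank balance sheets shrink → −107B.
Currency withdrawal 243 billion kronor: bank balance sheets shrink → −243B.
Asset purchase (from non-banks) 339 billion kronor: bank balance sheets expand → +339B.
Net: −107 − 243 + 339 = -11 billion.

-11 billion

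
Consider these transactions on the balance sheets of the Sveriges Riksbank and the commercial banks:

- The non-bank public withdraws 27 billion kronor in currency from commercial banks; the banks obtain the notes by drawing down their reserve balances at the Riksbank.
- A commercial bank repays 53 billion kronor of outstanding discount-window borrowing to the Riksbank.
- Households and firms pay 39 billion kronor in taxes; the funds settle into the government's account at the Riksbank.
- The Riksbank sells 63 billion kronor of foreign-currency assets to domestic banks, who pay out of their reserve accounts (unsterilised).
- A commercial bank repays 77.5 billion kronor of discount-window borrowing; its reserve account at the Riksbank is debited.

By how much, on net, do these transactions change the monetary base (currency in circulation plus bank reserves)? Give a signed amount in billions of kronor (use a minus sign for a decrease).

-232.5 billion

Currency withdrawal 27 billion kronor: just a shift between currency and reserves — both are base money → 0.
Discount-window repayment 53 billion kronor: Riksbank balance sheet contracts → −53B.
Government account inflow 39 billion kronor: reserves shift to a non-base liability → −39B.
FX sale 63 billion kronor: Riksbank balance sheet contracts → −63B.
Discount-window repayment 77.5 billion kronor: Riksbank balance sheet contracts → −77.5B.
Net: 0 − 53 − 39 − 63 − 77.5 = -232.5 billion.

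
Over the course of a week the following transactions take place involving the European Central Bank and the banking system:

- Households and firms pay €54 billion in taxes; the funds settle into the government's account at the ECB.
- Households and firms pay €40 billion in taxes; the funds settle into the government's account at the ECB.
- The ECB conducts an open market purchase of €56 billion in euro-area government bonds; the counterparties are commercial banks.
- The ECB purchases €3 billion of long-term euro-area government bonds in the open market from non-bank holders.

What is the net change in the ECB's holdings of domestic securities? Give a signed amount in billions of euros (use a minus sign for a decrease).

Government account inflow €54 billion: the ECB's securities portfolio is untouched → 0.
Government account inflow €40 billion: the ECB's securities portfolio is untouched → 0.
OMO purchase (from banks) €56 billion: securities added to the ECB's portfolio → +€56B.
Asset purchase (from non-banks) €3 billion: securities added to the ECB's portfolio → +€3B.
Net: 0 + 0 + 56 + 3 = +€59 billion.

+€59 billion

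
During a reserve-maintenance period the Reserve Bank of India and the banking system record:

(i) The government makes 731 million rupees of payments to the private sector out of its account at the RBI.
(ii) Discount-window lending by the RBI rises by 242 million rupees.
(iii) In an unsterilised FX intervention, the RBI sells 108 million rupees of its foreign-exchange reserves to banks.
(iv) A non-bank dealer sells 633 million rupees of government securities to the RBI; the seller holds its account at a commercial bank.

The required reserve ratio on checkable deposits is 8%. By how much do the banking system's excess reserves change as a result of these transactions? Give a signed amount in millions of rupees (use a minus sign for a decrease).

+1388.88 million

Government spending 731 million rupees: reserves +731M, deposits +731M.
Discount-window loan 242 million rupees: reserves +242M, deposits 0.
FX sale 108 million rupees: reserves −108M, deposits 0.
Asset purchase (from non-banks) 633 million rupees: reserves +633M, deposits +633M.
Totals: Δreserves = +1498M, Δdeposits = +1364M.
Δrequired reserves = 8% × +1364M = +109.12M.
Δexcess reserves = Δreserves − Δrequired = +1498M − (+109.12M) = +1388.88 million.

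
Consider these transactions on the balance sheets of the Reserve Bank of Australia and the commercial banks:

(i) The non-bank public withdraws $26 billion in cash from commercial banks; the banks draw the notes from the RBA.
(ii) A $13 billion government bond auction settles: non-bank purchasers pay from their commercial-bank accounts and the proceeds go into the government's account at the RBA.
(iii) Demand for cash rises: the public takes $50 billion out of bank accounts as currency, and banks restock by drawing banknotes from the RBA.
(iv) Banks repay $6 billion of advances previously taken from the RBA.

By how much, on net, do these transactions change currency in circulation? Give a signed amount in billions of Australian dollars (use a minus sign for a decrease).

+$76 billion

Currency withdrawal $26 billion: notes leave the central bank → +$26B.
Government account inflow $13 billion: no currency enters or leaves circulation → 0.
Currency withdrawal $50 billion: notes leave the central bank → +$50B.
Discount-window repayment $6 billion: no currency enters or leaves circulation → 0.
Net: 26 + 0 + 50 + 0 = +$76 billion.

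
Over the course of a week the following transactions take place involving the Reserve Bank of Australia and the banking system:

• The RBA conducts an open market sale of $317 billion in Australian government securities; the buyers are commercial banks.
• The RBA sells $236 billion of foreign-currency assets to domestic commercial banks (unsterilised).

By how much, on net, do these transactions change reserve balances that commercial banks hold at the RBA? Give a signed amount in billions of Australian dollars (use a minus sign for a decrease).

-$553 billion

RBA balance sheet:
  Assets:      Securities −$317B, Foreign assets −$236B
  Liabilities: Bank reserves −$553B
Commercial banking system:
  Assets:      Reserves at CB −$553B, Securities +$317B, Foreign assets +$236B
  Liabilities: no change
So the change in reserve balances that commercial banks hold at the RBA is -$553 billion.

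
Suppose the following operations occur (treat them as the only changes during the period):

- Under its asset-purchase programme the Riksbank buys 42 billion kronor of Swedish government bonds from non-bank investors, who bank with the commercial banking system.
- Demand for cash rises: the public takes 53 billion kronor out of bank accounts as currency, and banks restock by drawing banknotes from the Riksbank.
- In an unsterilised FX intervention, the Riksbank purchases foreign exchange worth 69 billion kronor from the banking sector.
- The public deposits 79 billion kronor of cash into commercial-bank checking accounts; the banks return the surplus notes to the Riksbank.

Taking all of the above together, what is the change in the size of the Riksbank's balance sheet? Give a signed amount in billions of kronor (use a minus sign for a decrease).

+111 billion

Asset purchase (from non-banks) 42 billion kronor: a Riksbank asset is acquired → +42B.
Currency withdrawal 53 billion kronor: only the composition of liabilities changes → 0.
FX purchase 69 billion kronor: a Riksbank asset is acquired → +69B.
Currency deposit 79 billion kronor: only the composition of liabilities changes → 0.
Net: 42 + 0 + 69 + 0 = +111 billion.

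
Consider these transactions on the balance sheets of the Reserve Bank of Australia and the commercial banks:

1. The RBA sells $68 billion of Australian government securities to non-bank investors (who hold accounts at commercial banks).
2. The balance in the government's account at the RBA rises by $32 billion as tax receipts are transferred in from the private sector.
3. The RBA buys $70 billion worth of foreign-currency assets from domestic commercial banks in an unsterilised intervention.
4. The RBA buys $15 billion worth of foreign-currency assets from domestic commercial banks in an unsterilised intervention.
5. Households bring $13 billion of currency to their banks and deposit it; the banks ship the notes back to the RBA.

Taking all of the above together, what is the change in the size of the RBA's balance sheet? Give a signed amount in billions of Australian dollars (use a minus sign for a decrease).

RBA balance sheet:
  Assets:      Securities −$68B, Foreign assets +$85B
  Liabilities: Bank reserves −$2B, Currency in circulation −$13B, Government deposits +$32B
Change in total RBA assets = +$17 billion.

+$17 billion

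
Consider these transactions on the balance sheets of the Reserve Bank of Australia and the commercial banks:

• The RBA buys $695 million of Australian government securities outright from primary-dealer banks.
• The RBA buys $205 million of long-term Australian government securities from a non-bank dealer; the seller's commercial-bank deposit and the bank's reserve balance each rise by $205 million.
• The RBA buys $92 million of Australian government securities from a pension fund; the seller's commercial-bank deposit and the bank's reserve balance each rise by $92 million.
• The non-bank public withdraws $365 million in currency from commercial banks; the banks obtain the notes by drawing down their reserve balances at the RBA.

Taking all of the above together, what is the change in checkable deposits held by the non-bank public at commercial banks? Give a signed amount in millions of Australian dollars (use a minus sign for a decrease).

OMO purchase (from banks) $695 million: the counterparty is a bank, so public deposits are unchanged → 0.
Asset purchase (from non-banks) $205 million: non-bank counterparties' bank balances rise → +$205M.
Asset purchase (from non-banks) $92 million: non-bank counterparties' bank balances rise → +$92M.
Currency withdrawal $365 million: non-bank counterparties' bank balances fall → −$365M.
Net: 0 + 205 + 92 − 365 = -$68 million.

-$68 million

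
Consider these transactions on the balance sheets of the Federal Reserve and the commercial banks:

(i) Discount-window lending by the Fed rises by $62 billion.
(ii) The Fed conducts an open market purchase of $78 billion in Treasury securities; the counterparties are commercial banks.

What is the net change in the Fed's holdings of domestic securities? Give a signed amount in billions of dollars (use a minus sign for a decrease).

+$78 billion

Fed balance sheet:
  Assets:      Securities +$78B, Loans to banks +$62B
  Liabilities: Bank reserves +$140B
Commercial banking system:
  Assets:      Reserves at CB +$140B, Securities −$78B
  Liabilities: Borrowings from CB +$62B
So the change in the Fed's holdings of domestic securities is +$78 billion.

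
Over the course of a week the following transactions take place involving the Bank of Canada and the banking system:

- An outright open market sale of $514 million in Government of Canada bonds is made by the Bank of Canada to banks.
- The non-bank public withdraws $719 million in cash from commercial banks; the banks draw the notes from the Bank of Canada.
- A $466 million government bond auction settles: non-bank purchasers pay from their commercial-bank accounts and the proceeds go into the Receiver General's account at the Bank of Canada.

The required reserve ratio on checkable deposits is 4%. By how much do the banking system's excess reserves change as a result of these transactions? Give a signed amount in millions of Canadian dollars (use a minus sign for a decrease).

OMO sale (to banks) $514 million: reserves −$514M, deposits 0.
Currency withdrawal $719 million: reserves −$719M, deposits −$719M.
Government account inflow $466 million: reserves −$466M, deposits −$466M.
Totals: Δreserves = −$1699M, Δdeposits = −$1185M.
Δrequired reserves = 4% × −$1185M = −$47.4M.
Δexcess reserves = Δreserves − Δrequired = −$1699M − (−$47.4M) = -$1651.6 million.

-$1651.6 million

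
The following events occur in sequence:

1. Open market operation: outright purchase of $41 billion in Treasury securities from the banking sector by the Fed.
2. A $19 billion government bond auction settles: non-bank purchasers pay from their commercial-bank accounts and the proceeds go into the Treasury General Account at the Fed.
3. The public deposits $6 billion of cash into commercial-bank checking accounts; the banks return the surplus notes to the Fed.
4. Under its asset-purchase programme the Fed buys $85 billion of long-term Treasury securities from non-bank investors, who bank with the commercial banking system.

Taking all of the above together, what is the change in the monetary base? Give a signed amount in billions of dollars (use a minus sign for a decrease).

Fed balance sheet:
  Assets:      Securities +$126B
  Liabilities: Bank reserves +$113B, Currency in circulation −$6B, Government deposits +$19B
Commercial banking system:
  Assets:      Reserves at CB +$113B, Securities −$41B
  Liabilities: Checkable deposits +$72B
Monetary base = currency + reserves: −$6B + (+$113B) = +$107 billion.

+$107 billion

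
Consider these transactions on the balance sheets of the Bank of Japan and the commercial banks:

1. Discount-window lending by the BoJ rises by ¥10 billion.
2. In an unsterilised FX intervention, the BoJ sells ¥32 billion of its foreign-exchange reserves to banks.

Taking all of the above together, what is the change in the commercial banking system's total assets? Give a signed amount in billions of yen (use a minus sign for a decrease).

Discount-window loan ¥10 billion: bank balance sheets expand → +¥10B.
FX sale ¥32 billion: just an asset swap on bank balance sheets → 0.
Net: 10 + 0 = +¥10 billion.

+¥10 billion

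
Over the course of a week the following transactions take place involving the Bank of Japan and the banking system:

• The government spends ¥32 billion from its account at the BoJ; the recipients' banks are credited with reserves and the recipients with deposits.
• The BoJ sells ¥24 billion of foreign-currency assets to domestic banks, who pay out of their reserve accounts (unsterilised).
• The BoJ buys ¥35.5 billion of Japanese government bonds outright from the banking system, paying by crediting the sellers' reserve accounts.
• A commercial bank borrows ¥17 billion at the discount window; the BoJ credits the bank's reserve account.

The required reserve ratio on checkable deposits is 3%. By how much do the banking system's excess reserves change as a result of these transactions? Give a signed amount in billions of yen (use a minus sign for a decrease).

Government spending ¥32 billion: reserves +¥32B, deposits +¥32B.
FX sale ¥24 billion: reserves −¥24B, deposits 0.
OMO purchase (from banks) ¥35.5 billion: reserves +¥35.5B, deposits 0.
Discount-window loan ¥17 billion: reserves +¥17B, deposits 0.
Totals: Δreserves = +¥60.5B, Δdeposits = +¥32B.
Δrequired reserves = 3% × +¥32B = +¥0.96B.
Δexcess reserves = Δreserves − Δrequired = +¥60.5B − (+¥0.96B) = +¥59.54 billion.

+¥59.54 billion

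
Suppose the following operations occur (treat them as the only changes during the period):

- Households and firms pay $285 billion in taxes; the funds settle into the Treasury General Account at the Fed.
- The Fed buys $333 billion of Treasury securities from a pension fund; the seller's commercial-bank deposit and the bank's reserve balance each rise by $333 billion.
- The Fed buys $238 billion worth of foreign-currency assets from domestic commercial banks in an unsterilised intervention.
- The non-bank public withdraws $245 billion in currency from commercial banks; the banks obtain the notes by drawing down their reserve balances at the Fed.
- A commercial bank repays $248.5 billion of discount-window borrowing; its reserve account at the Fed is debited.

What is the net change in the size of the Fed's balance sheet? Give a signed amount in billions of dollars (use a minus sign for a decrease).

+$322.5 billion

Government account inflow $285 billion: only the composition of liabilities changes → 0.
Asset purchase (from non-banks) $333 billion: a Fed asset is acquired → +$333B.
FX purchase $238 billion: a Fed asset is acquired → +$238B.
Currency withdrawal $245 billion: only the composition of liabilities changes → 0.
Discount-window repayment $248.5 billion: a Fed asset is shed → −$248.5B.
Net: 0 + 333 + 238 + 0 − 248.5 = +$322.5 billion.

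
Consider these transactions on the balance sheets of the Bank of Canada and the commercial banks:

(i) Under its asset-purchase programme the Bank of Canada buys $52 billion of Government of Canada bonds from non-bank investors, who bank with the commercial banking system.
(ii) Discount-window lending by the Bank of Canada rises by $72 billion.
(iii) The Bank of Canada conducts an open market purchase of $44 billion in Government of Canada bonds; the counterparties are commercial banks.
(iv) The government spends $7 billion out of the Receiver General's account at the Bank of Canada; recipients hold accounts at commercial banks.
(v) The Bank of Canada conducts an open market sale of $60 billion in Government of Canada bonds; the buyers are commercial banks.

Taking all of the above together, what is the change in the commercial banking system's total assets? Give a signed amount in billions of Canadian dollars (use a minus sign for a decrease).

+$131 billion

Asset purchase (from non-banks) $52 billion: bank balance sheets expand → +$52B.
Discount-window loan $72 billion: bank balance sheets expand → +$72B.
OMO purchase (from banks) $44 billion: just an asset swap on bank balance sheets → 0.
Government spending $7 billion: bank balance sheets expand → +$7B.
OMO sale (to banks) $60 billion: just an asset swap on bank balance sheets → 0.
Net: 52 + 72 + 0 + 7 + 0 = +$131 billion.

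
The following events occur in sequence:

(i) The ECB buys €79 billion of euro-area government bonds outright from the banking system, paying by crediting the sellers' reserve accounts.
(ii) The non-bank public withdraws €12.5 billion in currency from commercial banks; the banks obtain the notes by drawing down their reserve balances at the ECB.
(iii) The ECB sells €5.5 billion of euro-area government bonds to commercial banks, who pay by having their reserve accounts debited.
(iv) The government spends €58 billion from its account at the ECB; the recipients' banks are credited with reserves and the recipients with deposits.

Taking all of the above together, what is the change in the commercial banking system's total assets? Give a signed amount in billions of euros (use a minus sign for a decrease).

OMO purchase (from banks) €79 billion: just an asset swap on bank balance sheets → 0.
Currency withdrawal €12.5 billion: bank balance sheets shrink → −€12.5B.
OMO sale (to banks) €5.5 billion: just an asset swap on bank balance sheets → 0.
Government spending €58 billion: bank balance sheets expand → +€58B.
Net: 0 − 12.5 + 0 + 58 = +€45.5 billion.

+€45.5 billion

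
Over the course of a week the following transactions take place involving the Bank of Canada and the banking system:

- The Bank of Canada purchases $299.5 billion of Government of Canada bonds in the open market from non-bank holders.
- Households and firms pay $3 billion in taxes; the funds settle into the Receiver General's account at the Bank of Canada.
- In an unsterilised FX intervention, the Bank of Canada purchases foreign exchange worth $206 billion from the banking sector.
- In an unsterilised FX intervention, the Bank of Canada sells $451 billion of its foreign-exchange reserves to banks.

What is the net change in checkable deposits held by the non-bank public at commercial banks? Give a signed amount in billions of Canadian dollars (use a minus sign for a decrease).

+$296.5 billion

Asset purchase (from non-banks) $299.5 billion: non-bank counterparties' bank balances rise → +$299.5B.
Government account inflow $3 billion: non-bank counterparties' bank balances fall → −$3B.
FX purchase $206 billion: the counterparty is a bank, so public deposits are unchanged → 0.
FX sale $451 billion: the counterparty is a bank, so public deposits are unchanged → 0.
Net: 299.5 − 3 + 0 + 0 = +$296.5 billion.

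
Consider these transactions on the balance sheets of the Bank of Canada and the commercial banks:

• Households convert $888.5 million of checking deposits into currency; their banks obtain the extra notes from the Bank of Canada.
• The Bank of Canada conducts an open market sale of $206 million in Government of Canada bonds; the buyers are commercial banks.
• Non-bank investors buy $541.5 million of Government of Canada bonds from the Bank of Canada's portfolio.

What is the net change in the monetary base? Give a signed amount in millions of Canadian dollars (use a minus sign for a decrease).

-$747.5 million

Currency withdrawal $888.5 million: just a shift between currency and reserves — both are base money → 0.
OMO sale (to banks) $206 million: Bank of Canada balance sheet contracts → −$206M.
Asset sale (to non-banks) $541.5 million: Bank of Canada balance sheet contracts → −$541.5M.
Net: 0 − 206 − 541.5 = -$747.5 million.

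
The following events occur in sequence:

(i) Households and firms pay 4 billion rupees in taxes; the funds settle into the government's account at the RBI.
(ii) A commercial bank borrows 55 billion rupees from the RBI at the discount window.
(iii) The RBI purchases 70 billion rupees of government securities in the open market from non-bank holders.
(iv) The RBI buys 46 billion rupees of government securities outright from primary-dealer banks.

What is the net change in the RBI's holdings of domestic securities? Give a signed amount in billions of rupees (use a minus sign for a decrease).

+116 billion

Government account inflow 4 billion rupees: the RBI's securities portfolio is untouched → 0.
Discount-window loan 55 billion rupees: the RBI's securities portfolio is untouched → 0.
Asset purchase (from non-banks) 70 billion rupees: securities added to the RBI's portfolio → +70B.
OMO purchase (from banks) 46 billion rupees: securities added to the RBI's portfolio → +46B.
Net: 0 + 0 + 70 + 46 = +116 billion.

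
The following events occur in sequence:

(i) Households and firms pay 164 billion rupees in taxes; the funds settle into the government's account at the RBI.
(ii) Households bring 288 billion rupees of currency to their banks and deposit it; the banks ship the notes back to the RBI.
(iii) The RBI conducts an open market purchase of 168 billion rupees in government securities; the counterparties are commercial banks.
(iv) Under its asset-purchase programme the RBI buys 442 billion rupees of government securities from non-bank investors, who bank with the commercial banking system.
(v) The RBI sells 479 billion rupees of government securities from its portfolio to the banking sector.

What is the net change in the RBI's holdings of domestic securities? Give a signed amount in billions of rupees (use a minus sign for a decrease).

RBI balance sheet:
  Assets:      Securities +131B
  Liabilities: Bank reserves +255B, Currency in circulation −288B, Government deposits +164B
So the change in the RBI's holdings of domestic securities is +131 billion.

+131 billion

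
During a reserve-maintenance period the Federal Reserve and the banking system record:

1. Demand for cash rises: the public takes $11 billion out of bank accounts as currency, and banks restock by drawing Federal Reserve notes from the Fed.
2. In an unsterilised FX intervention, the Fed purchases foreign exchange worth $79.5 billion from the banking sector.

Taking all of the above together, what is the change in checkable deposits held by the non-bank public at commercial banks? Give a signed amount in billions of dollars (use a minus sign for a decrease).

-$11 billion

Currency withdrawal $11 billion: non-bank counterparties' bank balances fall → −$11B.
FX purchase $79.5 billion: the counterparty is a bank, so public deposits are unchanged → 0.
Net: −11 + 0 = -$11 billion.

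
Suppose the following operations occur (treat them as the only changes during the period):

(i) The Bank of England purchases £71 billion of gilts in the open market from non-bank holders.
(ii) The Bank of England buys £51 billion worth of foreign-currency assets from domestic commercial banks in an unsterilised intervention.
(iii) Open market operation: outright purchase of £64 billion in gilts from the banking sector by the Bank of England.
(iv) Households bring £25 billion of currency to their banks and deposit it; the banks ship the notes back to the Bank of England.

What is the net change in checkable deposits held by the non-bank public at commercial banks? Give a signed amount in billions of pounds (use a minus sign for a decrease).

+£96 billion

Bank of England balance sheet:
  Assets:      Securities +£135B, Foreign assets +£51B
  Liabilities: Bank reserves +£211B, Currency in circulation −£25B
Commercial banking system:
  Assets:      Reserves at CB +£211B, Securities −£64B, Foreign assets −£51B
  Liabilities: Checkable deposits +£96B
So the change in checkable deposits held by the non-bank public at commercial banks is +£96 billion.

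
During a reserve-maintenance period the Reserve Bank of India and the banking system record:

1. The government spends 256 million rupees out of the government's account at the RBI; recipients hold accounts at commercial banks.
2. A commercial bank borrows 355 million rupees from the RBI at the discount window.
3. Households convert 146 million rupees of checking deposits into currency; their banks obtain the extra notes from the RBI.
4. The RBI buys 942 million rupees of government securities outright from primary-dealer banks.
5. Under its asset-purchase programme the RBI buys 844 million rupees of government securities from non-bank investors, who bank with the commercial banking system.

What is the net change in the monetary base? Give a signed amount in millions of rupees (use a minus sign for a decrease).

+2397 million

RBI balance sheet:
  Assets:      Securities +1786M, Loans to banks +355M
  Liabilities: Bank reserves +2251M, Currency in circulation +146M, Government deposits −256M
Monetary base = currency + reserves: +146M + (+2251M) = +2397 million.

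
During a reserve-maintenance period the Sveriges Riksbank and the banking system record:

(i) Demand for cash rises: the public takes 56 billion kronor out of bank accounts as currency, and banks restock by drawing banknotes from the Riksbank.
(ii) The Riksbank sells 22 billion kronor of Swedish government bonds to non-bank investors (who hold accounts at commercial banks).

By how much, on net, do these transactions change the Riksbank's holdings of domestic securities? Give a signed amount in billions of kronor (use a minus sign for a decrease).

-22 billion

Currency withdrawal 56 billion kronor: the Riksbank's securities portfolio is untouched → 0.
Asset sale (to non-banks) 22 billion kronor: securities removed from the Riksbank's portfolio → −22B.
Net: 0 − 22 = -22 billion.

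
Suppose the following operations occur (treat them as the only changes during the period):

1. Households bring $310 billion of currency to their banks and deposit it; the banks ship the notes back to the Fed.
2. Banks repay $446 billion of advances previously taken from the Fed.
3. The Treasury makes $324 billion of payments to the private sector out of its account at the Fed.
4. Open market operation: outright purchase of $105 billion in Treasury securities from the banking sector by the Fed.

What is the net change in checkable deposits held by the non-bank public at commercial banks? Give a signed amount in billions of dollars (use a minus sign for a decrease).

+$634 billion

Fed balance sheet:
  Assets:      Securities +$105B, Loans to banks −$446B
  Liabilities: Bank reserves +$293B, Currency in circulation −$310B, Government deposits −$324B
Commercial banking system:
  Assets:      Reserves at CB +$293B, Securities −$105B
  Liabilities: Checkable deposits +$634B, Borrowings from CB −$446B
So the change in checkable deposits held by the non-bank public at commercial banks is +$634 billion.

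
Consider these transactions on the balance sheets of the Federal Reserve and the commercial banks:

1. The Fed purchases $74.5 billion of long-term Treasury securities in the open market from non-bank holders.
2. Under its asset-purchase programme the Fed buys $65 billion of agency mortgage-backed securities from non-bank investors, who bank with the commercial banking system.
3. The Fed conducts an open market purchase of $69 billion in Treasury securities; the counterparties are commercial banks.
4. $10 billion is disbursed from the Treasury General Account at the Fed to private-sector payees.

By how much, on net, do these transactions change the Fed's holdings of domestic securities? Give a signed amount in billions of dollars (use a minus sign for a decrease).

Fed balance sheet:
  Assets:      Securities +$208.5B
  Liabilities: Bank reserves +$218.5B, Government deposits −$10B
So the change in the Fed's holdings of domestic securities is +$208.5 billion.

+$208.5 billion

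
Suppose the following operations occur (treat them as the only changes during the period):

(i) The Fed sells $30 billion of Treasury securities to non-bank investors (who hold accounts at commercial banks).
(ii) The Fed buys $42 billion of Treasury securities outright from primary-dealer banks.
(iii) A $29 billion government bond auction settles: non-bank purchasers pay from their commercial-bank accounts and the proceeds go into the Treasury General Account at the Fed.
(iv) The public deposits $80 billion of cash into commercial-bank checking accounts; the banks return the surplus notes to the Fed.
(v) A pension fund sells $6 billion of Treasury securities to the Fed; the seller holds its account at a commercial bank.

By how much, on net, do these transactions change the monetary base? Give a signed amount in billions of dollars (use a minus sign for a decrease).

Fed balance sheet:
  Assets:      Securities +$18B
  Liabilities: Bank reserves +$69B, Currency in circulation −$80B, Government deposits +$29B
Commercial banking system:
  Assets:      Reserves at CB +$69B, Securities −$42B
  Liabilities: Checkable deposits +$27B
Monetary base = currency + reserves: −$80B + (+$69B) = -$11 billion.

-$11 billion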